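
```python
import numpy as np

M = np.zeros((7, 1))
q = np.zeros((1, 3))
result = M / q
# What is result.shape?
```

(7, 3)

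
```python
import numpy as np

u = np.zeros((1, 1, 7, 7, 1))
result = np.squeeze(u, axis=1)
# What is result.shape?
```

(1, 7, 7, 1)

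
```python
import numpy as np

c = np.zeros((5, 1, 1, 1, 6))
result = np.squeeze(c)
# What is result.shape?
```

(5, 6)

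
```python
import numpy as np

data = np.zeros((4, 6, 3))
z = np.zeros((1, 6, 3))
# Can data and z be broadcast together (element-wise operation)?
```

Yes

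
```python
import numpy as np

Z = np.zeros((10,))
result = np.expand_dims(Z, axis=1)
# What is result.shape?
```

(10, 1)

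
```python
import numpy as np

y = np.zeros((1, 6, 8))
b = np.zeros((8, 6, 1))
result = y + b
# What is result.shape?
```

(8, 6, 8)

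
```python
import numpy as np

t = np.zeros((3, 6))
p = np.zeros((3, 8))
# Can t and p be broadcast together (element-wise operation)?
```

No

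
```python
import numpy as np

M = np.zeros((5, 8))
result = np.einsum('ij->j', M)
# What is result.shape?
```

(8,)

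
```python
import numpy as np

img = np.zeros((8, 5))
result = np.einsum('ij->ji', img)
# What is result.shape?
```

(5, 8)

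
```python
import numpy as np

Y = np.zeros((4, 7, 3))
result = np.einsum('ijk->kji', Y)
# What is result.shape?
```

(3, 7, 4)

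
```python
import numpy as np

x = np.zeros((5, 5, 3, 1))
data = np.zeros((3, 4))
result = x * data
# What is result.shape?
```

(5, 5, 3, 4)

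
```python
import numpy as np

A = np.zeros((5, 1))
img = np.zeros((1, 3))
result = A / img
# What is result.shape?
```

(5, 3)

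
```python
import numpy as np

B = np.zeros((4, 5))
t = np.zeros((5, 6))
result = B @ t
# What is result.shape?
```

(4, 6)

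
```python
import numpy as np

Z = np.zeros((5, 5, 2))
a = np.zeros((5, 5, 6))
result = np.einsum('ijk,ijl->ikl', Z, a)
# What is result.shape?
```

(5, 2, 6)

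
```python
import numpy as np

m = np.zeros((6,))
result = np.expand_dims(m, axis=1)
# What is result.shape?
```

(6, 1)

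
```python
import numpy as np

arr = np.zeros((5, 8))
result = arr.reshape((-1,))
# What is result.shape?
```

(40,)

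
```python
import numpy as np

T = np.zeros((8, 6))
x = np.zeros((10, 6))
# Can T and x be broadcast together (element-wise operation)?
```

No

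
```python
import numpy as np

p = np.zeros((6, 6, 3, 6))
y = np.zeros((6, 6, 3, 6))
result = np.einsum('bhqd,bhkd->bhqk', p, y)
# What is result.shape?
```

(6, 6, 3, 3)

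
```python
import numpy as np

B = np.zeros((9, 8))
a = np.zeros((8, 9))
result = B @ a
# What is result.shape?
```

(9, 9)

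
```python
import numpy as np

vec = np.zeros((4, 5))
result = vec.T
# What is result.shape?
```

(5, 4)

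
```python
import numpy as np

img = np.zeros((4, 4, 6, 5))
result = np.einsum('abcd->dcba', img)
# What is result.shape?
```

(5, 6, 4, 4)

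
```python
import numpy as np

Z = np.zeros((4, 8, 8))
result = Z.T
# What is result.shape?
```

(8, 8, 4)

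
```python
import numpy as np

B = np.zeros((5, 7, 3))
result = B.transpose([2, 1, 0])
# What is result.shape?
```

(3, 7, 5)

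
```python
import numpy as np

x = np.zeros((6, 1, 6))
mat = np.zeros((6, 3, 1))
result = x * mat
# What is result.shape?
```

(6, 3, 6)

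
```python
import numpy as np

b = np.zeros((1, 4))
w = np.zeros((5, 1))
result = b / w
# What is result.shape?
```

(5, 4)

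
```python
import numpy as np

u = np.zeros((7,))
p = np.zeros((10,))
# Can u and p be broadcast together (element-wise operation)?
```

No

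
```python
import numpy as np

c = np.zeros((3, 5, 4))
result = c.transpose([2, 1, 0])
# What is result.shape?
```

(4, 5, 3)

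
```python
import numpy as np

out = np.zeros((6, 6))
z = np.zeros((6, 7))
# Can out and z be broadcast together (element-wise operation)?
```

No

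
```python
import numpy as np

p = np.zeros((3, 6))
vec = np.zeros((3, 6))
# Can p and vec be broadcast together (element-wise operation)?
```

Yes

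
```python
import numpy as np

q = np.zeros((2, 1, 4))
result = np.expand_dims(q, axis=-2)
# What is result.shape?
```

(2, 1, 1, 4)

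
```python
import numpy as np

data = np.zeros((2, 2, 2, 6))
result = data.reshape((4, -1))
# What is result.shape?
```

(4, 12)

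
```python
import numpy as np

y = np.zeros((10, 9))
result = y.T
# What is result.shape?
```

(9, 10)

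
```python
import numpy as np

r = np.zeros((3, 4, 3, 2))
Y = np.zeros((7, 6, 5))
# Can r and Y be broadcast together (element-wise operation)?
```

No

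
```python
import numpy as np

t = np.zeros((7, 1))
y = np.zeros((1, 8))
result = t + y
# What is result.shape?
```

(7, 8)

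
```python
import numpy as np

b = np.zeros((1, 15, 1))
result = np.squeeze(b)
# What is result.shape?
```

(15,)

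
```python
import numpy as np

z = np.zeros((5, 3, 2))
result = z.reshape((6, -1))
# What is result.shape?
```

(6, 5)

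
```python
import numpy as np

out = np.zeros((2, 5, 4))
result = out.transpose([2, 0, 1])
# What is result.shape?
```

(4, 2, 5)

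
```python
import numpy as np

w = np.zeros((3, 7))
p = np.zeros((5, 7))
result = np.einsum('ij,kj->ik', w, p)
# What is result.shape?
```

(3, 5)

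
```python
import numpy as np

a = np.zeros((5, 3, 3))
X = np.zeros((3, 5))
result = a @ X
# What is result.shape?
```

(5, 3, 5)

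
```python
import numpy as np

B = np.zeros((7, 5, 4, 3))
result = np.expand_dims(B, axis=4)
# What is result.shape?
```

(7, 5, 4, 3, 1)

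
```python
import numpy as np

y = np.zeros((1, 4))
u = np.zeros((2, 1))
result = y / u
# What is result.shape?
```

(2, 4)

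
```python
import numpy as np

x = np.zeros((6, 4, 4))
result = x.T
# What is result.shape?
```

(4, 4, 6)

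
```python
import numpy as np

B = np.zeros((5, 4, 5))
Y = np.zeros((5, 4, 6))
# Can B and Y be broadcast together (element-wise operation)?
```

No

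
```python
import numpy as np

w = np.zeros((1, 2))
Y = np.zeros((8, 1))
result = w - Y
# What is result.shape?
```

(8, 2)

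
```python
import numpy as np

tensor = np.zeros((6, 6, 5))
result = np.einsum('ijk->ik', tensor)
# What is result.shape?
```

(6, 5)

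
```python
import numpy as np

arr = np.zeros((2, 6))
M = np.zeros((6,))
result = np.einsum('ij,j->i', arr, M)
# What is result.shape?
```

(2,)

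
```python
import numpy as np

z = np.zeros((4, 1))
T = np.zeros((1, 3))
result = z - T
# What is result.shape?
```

(4, 3)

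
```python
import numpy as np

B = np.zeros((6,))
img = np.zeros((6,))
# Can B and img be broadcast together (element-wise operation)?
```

Yes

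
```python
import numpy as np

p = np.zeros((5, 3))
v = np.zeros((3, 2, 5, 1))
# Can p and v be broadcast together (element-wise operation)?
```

Yes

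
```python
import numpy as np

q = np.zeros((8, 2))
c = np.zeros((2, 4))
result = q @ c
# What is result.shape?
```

(8, 4)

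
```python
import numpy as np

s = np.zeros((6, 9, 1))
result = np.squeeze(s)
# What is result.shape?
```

(6, 9)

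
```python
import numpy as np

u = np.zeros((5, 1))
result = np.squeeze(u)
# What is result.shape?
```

(5,)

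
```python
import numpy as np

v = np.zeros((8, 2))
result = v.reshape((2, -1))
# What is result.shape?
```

(2, 8)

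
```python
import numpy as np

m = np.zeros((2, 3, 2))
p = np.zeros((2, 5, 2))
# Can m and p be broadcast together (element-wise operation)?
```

No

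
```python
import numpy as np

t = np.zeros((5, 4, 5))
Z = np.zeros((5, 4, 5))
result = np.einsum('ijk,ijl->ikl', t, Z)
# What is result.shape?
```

(5, 5, 5)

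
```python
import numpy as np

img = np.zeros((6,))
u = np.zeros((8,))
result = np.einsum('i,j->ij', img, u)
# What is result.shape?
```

(6, 8)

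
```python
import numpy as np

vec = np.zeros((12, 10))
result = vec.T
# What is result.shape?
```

(10, 12)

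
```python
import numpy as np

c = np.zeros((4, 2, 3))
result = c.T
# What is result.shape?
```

(3, 2, 4)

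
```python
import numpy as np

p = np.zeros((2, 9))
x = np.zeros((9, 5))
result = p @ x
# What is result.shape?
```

(2, 5)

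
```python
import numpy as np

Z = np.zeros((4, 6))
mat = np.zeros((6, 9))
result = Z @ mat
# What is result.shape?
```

(4, 9)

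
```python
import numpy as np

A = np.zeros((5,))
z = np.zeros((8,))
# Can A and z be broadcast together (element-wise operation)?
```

No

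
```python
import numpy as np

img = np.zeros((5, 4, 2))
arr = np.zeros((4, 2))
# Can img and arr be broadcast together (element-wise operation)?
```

Yes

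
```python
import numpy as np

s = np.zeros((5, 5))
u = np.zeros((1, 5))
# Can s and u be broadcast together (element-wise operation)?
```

Yes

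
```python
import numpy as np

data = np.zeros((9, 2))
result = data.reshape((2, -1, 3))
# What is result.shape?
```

(2, 3, 3)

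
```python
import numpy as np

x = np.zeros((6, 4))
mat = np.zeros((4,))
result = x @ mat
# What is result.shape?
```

(6,)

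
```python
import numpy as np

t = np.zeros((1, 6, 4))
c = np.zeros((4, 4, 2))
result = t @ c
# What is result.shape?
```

(4, 6, 2)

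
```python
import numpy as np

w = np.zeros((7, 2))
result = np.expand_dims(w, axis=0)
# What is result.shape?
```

(1, 7, 2)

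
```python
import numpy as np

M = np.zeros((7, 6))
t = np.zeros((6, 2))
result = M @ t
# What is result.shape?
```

(7, 2)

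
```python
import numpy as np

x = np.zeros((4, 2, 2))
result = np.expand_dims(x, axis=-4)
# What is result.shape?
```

(1, 4, 2, 2)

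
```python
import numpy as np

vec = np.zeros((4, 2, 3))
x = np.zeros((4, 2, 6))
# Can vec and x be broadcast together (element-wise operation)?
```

No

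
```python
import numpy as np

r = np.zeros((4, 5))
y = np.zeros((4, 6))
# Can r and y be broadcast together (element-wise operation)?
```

No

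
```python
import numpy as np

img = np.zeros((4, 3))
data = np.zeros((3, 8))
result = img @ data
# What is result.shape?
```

(4, 8)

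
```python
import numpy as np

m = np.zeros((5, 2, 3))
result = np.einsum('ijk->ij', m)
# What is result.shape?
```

(5, 2)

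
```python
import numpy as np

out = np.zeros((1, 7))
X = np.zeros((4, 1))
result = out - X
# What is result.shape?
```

(4, 7)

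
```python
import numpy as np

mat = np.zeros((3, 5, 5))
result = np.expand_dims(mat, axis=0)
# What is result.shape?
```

(1, 3, 5, 5)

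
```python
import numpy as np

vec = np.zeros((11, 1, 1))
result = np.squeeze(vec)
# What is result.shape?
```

(11,)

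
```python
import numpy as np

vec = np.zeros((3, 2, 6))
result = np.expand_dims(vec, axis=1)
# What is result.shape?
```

(3, 1, 2, 6)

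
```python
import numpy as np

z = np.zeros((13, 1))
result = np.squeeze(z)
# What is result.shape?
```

(13,)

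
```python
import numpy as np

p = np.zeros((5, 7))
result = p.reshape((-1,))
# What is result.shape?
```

(35,)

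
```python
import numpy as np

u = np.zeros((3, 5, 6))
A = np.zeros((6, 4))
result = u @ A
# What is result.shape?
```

(3, 5, 4)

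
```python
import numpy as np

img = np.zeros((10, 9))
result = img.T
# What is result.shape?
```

(9, 10)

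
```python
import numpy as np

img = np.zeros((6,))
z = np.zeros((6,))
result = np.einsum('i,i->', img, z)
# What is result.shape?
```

()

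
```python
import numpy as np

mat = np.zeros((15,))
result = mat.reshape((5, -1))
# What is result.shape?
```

(5, 3)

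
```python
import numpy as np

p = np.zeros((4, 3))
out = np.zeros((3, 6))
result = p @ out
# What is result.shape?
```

(4, 6)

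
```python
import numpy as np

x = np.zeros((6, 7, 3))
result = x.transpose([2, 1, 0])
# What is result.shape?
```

(3, 7, 6)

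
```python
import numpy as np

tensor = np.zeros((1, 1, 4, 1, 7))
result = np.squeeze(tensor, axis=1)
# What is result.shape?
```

(1, 4, 1, 7)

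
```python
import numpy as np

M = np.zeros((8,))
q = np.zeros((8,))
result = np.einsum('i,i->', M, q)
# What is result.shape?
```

()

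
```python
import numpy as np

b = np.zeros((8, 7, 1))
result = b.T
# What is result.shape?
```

(1, 7, 8)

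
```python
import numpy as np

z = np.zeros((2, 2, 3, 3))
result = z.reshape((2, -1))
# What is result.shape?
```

(2, 18)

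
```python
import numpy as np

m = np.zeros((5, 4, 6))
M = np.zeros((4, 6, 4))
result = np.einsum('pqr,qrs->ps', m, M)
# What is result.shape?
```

(5, 4)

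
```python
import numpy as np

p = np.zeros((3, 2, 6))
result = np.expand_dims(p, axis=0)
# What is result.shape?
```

(1, 3, 2, 6)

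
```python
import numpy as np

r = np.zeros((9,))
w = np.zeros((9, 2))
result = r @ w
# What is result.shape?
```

(2,)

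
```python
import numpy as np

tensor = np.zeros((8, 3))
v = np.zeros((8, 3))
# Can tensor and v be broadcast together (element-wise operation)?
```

Yes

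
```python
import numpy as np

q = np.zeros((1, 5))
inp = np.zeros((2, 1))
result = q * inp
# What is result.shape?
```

(2, 5)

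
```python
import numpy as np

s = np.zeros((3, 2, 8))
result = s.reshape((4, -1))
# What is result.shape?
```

(4, 12)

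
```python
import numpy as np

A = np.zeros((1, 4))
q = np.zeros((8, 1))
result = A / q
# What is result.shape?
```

(8, 4)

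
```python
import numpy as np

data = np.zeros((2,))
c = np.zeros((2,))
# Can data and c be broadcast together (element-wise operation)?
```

Yes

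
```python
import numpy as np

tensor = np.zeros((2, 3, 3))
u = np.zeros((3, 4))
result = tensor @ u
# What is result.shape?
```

(2, 3, 4)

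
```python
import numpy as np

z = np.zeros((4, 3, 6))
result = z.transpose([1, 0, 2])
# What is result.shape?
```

(3, 4, 6)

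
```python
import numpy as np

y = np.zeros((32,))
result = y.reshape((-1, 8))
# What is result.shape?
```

(4, 8)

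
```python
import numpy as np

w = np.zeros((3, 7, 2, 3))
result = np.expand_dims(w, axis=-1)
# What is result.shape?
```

(3, 7, 2, 3, 1)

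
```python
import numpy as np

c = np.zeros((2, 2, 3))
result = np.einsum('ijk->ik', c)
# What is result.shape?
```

(2, 3)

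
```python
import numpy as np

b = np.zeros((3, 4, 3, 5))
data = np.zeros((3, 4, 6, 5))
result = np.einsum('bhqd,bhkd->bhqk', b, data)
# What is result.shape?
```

(3, 4, 3, 6)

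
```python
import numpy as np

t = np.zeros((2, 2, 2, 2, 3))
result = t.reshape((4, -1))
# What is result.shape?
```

(4, 12)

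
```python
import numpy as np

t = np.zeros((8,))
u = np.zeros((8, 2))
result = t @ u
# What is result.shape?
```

(2,)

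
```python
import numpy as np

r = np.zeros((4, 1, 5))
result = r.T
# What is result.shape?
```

(5, 1, 4)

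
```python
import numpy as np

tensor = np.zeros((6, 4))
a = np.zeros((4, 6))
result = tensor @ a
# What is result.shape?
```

(6, 6)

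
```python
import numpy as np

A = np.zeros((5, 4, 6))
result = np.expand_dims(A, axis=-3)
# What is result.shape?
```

(5, 1, 4, 6)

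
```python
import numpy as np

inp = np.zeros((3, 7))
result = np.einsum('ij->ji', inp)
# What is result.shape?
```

(7, 3)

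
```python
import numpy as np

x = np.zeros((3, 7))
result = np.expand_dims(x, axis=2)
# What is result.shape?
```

(3, 7, 1)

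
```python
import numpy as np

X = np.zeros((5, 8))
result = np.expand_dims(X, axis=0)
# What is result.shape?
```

(1, 5, 8)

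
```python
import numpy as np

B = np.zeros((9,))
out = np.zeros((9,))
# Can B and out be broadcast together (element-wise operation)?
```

Yes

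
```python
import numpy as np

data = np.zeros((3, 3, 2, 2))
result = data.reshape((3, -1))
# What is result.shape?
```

(3, 12)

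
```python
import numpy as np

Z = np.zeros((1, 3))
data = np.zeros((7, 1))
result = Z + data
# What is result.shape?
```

(7, 3)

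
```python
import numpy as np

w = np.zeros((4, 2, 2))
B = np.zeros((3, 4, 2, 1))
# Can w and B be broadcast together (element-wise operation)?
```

Yes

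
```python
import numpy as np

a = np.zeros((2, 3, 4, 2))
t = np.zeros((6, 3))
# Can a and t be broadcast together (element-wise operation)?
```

No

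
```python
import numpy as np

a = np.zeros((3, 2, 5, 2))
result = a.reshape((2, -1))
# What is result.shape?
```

(2, 30)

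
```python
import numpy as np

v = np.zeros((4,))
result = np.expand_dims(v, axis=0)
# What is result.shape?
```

(1, 4)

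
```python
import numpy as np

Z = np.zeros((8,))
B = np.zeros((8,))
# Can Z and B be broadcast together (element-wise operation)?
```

Yes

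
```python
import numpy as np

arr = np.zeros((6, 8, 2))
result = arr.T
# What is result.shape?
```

(2, 8, 6)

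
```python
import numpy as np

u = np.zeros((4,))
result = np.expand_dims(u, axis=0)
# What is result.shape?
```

(1, 4)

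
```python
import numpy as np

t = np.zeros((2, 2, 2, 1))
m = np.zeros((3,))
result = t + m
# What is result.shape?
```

(2, 2, 2, 3)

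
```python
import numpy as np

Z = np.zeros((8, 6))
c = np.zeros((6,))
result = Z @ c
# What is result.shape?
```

(8,)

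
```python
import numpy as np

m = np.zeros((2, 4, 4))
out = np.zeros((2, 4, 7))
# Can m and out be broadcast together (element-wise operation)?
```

No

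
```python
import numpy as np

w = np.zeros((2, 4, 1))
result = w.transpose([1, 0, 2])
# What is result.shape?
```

(4, 2, 1)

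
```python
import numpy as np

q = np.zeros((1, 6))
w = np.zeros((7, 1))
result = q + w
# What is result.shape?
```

(7, 6)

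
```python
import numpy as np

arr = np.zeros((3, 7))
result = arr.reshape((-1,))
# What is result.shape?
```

(21,)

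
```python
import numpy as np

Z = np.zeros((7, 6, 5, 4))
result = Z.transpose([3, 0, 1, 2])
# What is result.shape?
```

(4, 7, 6, 5)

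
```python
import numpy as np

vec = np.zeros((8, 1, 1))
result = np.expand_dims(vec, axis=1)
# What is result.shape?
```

(8, 1, 1, 1)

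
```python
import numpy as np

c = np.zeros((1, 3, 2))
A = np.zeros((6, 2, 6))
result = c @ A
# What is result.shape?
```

(6, 3, 6)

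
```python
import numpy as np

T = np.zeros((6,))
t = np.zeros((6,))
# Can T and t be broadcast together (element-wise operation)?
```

Yes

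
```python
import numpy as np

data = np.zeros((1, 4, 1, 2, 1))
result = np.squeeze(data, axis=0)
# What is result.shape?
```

(4, 1, 2, 1)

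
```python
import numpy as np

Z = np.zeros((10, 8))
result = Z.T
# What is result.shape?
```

(8, 10)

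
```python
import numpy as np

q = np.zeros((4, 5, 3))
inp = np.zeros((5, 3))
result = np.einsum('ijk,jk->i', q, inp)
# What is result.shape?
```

(4,)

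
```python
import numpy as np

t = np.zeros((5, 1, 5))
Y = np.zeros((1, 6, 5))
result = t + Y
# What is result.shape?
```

(5, 6, 5)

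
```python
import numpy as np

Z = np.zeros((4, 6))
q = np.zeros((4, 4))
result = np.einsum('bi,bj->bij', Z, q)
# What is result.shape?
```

(4, 6, 4)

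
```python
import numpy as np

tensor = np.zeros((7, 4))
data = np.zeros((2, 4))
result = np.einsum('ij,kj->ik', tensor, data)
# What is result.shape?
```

(7, 2)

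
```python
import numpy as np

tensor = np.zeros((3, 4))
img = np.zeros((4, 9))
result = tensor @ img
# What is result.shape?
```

(3, 9)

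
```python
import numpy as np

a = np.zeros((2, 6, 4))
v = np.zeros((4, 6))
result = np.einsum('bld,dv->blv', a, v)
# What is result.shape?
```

(2, 6, 6)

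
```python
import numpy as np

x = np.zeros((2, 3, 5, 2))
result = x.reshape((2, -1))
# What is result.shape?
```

(2, 30)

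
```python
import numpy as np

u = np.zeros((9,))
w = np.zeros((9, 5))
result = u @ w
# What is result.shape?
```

(5,)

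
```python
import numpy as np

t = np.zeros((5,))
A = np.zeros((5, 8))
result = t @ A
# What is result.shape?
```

(8,)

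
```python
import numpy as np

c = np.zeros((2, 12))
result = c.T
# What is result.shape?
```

(12, 2)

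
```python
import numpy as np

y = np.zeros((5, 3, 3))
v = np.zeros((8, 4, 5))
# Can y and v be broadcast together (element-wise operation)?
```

No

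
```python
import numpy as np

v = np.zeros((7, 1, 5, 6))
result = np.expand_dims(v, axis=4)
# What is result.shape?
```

(7, 1, 5, 6, 1)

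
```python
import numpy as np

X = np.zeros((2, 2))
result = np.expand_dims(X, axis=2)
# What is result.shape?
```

(2, 2, 1)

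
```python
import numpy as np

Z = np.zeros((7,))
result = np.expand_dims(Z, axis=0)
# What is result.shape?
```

(1, 7)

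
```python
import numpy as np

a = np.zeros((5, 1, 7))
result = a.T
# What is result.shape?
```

(7, 1, 5)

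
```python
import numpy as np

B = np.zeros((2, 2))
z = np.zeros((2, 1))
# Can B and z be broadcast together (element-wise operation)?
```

Yes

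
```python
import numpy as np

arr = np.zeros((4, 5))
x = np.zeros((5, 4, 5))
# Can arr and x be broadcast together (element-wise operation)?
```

Yes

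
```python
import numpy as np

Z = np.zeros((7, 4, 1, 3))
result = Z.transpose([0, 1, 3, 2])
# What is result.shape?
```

(7, 4, 3, 1)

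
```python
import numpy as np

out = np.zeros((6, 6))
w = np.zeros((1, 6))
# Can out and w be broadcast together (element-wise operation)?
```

Yes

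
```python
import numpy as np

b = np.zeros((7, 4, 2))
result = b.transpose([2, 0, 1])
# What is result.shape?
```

(2, 7, 4)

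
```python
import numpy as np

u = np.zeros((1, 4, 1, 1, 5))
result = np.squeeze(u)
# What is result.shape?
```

(4, 5)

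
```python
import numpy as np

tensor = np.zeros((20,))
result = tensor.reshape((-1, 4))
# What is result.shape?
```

(5, 4)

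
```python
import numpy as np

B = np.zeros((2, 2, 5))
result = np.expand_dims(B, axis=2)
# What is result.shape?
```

(2, 2, 1, 5)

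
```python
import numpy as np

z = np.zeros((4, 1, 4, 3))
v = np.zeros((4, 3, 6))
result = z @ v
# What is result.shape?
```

(4, 4, 4, 6)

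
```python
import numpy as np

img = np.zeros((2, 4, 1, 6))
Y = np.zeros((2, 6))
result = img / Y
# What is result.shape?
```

(2, 4, 2, 6)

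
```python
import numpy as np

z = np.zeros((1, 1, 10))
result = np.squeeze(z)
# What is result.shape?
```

(10,)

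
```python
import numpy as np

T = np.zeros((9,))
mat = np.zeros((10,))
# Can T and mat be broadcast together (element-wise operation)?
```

No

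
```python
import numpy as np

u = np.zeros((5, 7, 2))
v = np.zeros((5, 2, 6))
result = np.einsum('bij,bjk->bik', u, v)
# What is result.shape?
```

(5, 7, 6)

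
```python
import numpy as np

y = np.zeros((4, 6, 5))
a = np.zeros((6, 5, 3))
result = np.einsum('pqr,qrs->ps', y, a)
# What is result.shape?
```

(4, 3)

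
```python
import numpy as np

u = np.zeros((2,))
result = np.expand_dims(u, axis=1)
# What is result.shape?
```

(2, 1)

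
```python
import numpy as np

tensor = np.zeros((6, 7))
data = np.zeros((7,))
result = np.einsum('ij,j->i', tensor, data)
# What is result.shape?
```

(6,)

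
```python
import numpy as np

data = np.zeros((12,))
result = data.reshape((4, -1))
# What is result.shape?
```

(4, 3)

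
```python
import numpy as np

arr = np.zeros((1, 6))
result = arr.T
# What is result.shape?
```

(6, 1)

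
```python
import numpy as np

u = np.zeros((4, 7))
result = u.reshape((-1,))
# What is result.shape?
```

(28,)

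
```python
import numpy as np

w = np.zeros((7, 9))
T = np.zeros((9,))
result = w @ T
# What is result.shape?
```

(7,)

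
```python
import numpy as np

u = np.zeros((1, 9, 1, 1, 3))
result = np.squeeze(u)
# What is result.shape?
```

(9, 3)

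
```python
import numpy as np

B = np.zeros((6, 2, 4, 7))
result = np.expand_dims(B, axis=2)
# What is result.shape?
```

(6, 2, 1, 4, 7)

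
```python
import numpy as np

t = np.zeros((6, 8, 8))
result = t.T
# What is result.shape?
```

(8, 8, 6)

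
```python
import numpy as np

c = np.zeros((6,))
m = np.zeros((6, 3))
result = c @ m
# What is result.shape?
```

(3,)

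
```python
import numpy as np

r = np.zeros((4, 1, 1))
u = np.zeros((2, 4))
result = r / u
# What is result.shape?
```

(4, 2, 4)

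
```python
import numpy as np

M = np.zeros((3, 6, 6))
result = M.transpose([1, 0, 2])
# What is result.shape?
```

(6, 3, 6)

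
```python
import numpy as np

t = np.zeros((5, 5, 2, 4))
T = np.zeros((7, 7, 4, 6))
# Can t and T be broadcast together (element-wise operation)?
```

No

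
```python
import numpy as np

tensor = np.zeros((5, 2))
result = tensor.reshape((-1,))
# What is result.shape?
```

(10,)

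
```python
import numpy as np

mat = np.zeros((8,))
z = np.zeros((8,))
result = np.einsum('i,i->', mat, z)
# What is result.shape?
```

()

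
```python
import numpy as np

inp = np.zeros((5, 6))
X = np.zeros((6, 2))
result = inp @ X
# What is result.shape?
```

(5, 2)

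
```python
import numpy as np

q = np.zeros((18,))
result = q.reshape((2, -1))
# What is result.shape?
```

(2, 9)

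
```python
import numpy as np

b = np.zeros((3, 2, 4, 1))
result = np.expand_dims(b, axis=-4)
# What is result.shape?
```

(3, 1, 2, 4, 1)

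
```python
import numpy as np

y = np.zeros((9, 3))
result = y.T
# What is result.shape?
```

(3, 9)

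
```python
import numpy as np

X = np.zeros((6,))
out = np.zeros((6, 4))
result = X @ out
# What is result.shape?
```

(4,)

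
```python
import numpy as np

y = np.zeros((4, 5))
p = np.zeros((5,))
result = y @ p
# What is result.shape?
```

(4,)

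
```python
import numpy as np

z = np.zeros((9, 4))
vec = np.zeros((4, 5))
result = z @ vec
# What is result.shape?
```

(9, 5)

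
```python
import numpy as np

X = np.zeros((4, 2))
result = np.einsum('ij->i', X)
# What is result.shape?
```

(4,)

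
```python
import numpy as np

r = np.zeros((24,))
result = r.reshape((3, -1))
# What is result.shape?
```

(3, 8)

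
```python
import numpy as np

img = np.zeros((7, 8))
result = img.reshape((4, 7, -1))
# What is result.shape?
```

(4, 7, 2)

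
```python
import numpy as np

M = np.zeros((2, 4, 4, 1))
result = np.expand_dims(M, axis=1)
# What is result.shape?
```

(2, 1, 4, 4, 1)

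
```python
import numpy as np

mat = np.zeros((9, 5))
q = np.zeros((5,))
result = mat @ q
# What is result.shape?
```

(9,)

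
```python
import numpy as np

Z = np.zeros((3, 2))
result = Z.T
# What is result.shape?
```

(2, 3)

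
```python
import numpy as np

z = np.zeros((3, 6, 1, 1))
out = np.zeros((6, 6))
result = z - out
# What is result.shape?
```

(3, 6, 6, 6)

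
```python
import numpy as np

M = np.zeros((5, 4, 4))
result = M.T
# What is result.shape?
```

(4, 4, 5)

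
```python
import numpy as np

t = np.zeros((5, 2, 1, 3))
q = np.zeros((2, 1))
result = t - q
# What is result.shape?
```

(5, 2, 2, 3)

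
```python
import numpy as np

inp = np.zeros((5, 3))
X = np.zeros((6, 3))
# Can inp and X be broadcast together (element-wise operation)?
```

No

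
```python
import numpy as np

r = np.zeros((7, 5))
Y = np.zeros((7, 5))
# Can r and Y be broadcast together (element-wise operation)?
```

Yes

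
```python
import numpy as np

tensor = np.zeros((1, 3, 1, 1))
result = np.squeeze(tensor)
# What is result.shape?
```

(3,)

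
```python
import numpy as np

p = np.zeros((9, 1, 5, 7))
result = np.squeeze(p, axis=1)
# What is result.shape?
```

(9, 5, 7)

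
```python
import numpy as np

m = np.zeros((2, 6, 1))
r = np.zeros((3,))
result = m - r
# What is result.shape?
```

(2, 6, 3)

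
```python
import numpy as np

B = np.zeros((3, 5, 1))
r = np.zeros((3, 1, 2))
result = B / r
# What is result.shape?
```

(3, 5, 2)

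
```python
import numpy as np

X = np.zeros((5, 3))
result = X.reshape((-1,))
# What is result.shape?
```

(15,)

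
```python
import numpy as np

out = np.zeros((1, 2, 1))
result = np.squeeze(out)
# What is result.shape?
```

(2,)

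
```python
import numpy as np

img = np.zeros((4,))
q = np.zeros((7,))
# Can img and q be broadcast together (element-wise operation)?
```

No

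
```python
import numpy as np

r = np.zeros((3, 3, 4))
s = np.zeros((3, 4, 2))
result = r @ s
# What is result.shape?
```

(3, 3, 2)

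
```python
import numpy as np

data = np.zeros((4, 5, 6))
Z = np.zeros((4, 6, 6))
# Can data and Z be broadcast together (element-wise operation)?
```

No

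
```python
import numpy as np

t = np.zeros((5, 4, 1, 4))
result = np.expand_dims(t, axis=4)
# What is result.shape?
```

(5, 4, 1, 4, 1)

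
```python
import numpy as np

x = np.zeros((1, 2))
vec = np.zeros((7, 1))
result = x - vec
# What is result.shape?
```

(7, 2)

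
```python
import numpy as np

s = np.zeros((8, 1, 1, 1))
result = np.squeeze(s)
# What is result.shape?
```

(8,)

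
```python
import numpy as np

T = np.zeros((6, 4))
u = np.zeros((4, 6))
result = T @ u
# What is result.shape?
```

(6, 6)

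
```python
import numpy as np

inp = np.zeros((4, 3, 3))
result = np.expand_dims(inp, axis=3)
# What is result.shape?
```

(4, 3, 3, 1)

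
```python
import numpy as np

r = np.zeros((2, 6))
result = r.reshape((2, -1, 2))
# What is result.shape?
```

(2, 3, 2)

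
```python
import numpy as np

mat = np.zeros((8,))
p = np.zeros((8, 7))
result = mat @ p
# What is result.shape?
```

(7,)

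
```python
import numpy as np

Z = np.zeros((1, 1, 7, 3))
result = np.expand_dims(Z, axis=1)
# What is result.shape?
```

(1, 1, 1, 7, 3)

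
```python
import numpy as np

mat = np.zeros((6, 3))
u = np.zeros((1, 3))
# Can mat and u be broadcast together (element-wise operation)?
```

Yes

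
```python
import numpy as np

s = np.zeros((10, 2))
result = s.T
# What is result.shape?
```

(2, 10)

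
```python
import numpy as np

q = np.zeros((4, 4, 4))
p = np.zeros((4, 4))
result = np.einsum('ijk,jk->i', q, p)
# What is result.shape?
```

(4,)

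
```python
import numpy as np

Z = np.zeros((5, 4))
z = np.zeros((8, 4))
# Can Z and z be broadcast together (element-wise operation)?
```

No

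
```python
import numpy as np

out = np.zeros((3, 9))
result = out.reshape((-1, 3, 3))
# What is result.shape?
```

(3, 3, 3)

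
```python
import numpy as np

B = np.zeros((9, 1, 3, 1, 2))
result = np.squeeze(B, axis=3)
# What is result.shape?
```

(9, 1, 3, 2)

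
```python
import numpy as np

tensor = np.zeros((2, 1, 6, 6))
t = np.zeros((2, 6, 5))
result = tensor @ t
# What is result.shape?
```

(2, 2, 6, 5)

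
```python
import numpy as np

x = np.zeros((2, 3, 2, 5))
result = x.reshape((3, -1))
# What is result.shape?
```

(3, 20)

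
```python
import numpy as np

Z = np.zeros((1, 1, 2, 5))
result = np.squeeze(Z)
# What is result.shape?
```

(2, 5)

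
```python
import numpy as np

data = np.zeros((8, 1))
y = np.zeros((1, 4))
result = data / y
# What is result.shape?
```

(8, 4)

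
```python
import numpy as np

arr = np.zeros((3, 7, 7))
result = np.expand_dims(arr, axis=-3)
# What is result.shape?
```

(3, 1, 7, 7)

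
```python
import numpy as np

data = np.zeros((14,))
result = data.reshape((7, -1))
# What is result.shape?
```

(7, 2)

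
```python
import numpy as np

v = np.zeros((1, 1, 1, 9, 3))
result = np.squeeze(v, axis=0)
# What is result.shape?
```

(1, 1, 9, 3)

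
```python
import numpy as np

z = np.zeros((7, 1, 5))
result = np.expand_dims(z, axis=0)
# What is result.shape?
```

(1, 7, 1, 5)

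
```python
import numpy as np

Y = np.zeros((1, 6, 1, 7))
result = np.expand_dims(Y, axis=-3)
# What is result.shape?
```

(1, 6, 1, 1, 7)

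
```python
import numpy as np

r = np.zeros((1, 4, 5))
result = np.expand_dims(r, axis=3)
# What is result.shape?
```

(1, 4, 5, 1)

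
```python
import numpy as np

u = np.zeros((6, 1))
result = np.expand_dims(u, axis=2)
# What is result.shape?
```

(6, 1, 1)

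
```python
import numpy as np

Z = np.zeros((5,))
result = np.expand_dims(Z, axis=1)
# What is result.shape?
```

(5, 1)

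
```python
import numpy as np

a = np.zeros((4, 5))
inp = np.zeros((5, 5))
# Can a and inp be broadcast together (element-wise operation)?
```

No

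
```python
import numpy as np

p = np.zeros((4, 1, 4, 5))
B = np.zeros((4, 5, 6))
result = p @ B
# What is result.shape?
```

(4, 4, 4, 6)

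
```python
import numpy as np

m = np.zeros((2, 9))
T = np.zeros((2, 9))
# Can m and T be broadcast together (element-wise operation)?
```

Yes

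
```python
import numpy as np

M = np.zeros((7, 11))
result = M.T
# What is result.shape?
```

(11, 7)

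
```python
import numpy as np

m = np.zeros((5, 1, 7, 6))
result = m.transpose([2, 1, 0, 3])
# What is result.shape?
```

(7, 1, 5, 6)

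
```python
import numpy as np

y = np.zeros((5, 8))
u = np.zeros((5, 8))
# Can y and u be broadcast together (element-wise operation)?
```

Yes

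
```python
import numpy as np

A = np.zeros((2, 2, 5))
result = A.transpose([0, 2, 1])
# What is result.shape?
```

(2, 5, 2)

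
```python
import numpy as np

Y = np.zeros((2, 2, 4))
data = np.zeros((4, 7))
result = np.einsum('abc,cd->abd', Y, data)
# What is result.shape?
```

(2, 2, 7)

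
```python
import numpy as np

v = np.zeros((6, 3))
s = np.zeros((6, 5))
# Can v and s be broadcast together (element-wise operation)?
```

No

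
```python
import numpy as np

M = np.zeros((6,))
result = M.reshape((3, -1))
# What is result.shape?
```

(3, 2)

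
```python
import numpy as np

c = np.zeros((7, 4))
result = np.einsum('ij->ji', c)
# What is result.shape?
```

(4, 7)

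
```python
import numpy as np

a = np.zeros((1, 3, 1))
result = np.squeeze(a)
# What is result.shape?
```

(3,)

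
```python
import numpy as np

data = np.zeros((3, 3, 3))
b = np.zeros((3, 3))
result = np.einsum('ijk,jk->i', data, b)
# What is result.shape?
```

(3,)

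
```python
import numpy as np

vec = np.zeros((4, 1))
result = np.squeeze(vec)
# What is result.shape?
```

(4,)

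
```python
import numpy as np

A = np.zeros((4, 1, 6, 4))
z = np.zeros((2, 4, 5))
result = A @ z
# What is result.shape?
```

(4, 2, 6, 5)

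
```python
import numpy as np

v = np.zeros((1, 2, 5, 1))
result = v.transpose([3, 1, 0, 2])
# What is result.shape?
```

(1, 2, 1, 5)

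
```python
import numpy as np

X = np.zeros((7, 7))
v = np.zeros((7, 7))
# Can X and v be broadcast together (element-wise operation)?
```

Yes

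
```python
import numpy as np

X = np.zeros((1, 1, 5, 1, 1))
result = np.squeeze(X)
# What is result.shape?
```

(5,)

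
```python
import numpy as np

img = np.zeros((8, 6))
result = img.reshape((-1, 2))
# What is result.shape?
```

(24, 2)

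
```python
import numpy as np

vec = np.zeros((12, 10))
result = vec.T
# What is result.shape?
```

(10, 12)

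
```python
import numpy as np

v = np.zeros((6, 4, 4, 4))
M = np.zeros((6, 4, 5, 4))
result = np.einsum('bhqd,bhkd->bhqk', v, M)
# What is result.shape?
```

(6, 4, 4, 5)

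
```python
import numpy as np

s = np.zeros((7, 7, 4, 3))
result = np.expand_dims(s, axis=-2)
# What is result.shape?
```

(7, 7, 4, 1, 3)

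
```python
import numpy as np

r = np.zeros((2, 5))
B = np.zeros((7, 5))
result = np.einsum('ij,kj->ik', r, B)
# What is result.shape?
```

(2, 7)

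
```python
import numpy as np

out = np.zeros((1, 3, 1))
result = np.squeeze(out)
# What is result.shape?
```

(3,)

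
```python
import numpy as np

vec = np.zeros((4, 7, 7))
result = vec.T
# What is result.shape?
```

(7, 7, 4)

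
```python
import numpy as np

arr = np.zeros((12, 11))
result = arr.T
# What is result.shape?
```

(11, 12)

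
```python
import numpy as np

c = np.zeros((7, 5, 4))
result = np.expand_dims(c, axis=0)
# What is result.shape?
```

(1, 7, 5, 4)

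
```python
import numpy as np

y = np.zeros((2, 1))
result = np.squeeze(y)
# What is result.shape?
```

(2,)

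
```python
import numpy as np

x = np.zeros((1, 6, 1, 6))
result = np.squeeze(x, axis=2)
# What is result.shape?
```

(1, 6, 6)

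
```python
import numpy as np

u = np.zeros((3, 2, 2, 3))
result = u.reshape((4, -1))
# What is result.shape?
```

(4, 9)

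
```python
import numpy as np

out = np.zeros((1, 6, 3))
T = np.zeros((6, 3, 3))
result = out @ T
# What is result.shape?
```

(6, 6, 3)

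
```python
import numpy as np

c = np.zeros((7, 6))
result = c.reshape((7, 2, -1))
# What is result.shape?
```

(7, 2, 3)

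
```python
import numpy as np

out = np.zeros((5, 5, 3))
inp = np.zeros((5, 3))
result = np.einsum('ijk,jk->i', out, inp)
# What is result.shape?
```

(5,)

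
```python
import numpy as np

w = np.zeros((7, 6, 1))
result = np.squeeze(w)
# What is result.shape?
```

(7, 6)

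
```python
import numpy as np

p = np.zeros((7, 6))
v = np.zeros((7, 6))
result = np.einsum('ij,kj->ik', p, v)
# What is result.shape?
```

(7, 7)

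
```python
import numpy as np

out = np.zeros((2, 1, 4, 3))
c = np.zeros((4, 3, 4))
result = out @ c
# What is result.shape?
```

(2, 4, 4, 4)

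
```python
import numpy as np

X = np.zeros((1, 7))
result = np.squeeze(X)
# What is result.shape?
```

(7,)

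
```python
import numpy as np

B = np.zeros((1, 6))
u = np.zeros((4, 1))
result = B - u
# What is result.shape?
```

(4, 6)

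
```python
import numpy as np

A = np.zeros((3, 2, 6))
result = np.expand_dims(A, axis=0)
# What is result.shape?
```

(1, 3, 2, 6)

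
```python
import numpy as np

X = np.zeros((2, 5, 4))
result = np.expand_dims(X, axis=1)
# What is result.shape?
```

(2, 1, 5, 4)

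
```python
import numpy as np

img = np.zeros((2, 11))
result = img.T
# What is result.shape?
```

(11, 2)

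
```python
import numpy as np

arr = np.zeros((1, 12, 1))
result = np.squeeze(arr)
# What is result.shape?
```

(12,)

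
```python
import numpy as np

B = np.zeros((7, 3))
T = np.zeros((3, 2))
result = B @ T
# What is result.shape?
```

(7, 2)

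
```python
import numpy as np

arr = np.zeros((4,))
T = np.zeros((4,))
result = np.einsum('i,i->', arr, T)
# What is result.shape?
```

()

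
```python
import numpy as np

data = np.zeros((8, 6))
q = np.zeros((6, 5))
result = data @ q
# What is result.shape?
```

(8, 5)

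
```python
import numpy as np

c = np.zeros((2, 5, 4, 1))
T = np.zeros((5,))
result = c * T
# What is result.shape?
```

(2, 5, 4, 5)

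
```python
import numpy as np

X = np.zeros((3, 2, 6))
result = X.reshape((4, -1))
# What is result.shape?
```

(4, 9)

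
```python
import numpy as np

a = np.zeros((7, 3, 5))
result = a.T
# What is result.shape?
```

(5, 3, 7)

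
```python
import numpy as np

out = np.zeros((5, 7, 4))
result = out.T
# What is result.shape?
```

(4, 7, 5)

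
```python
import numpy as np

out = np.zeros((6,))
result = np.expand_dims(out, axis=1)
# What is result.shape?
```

(6, 1)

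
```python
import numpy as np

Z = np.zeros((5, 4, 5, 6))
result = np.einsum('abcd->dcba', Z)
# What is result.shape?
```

(6, 5, 4, 5)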